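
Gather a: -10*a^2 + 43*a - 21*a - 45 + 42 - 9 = -10*a^2 + 22*a - 12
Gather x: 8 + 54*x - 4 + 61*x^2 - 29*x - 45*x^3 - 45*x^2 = -45*x^3 + 16*x^2 + 25*x + 4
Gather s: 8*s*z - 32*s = s*(8*z - 32)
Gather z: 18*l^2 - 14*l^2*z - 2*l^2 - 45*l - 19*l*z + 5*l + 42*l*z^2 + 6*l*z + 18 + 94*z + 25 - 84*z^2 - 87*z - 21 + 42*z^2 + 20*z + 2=16*l^2 - 40*l + z^2*(42*l - 42) + z*(-14*l^2 - 13*l + 27) + 24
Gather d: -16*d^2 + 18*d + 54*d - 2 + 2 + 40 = -16*d^2 + 72*d + 40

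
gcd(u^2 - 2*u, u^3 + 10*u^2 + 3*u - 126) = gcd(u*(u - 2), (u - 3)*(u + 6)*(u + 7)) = 1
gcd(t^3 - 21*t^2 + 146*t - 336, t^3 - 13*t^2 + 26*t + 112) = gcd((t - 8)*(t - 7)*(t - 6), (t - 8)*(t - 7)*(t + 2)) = t^2 - 15*t + 56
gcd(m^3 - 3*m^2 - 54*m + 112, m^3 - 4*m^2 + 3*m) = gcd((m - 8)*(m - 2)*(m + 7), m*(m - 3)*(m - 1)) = 1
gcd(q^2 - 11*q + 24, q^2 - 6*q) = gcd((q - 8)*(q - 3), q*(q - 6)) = 1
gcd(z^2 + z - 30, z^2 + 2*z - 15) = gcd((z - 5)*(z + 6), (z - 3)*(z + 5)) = 1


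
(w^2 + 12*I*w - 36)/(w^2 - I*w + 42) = (w + 6*I)/(w - 7*I)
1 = 1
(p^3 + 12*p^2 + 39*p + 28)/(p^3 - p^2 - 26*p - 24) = (p + 7)/(p - 6)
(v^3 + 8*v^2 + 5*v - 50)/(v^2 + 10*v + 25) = v - 2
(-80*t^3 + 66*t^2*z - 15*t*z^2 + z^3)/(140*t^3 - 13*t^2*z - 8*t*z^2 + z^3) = (16*t^2 - 10*t*z + z^2)/(-28*t^2 - 3*t*z + z^2)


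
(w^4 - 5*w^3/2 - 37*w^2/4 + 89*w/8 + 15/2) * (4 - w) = -w^5 + 13*w^4/2 - 3*w^3/4 - 385*w^2/8 + 37*w + 30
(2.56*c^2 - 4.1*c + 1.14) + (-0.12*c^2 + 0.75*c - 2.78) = 2.44*c^2 - 3.35*c - 1.64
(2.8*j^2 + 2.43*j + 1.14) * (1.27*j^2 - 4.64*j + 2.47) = 3.556*j^4 - 9.9059*j^3 - 2.9114*j^2 + 0.712500000000001*j + 2.8158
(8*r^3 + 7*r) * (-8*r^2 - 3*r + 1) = -64*r^5 - 24*r^4 - 48*r^3 - 21*r^2 + 7*r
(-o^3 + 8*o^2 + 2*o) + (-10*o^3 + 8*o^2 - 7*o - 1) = -11*o^3 + 16*o^2 - 5*o - 1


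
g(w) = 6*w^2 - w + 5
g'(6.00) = 71.00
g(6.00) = 215.00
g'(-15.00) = -181.00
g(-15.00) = 1370.00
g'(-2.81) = -34.72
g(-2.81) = 55.19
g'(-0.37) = -5.44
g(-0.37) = 6.19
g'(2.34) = 27.08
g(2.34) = 35.51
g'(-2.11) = -26.32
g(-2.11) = 33.82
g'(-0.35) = -5.20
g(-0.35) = 6.08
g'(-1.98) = -24.76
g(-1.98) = 30.50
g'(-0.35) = -5.20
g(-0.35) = 6.08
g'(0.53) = 5.36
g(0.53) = 6.16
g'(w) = 12*w - 1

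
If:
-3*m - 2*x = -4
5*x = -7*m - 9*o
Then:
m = 4/3 - 2*x/3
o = -x/27 - 28/27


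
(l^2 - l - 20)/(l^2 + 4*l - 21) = (l^2 - l - 20)/(l^2 + 4*l - 21)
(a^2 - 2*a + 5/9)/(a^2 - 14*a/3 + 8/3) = (9*a^2 - 18*a + 5)/(3*(3*a^2 - 14*a + 8))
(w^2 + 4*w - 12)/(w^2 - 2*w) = (w + 6)/w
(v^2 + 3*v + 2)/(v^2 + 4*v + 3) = (v + 2)/(v + 3)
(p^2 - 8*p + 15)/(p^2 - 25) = (p - 3)/(p + 5)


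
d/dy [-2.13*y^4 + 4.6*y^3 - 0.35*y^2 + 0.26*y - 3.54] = -8.52*y^3 + 13.8*y^2 - 0.7*y + 0.26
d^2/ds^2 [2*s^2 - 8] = 4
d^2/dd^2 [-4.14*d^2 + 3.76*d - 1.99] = -8.28000000000000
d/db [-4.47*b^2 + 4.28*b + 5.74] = 4.28 - 8.94*b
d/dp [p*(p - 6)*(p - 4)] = 3*p^2 - 20*p + 24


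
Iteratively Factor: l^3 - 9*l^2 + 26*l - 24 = (l - 2)*(l^2 - 7*l + 12) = (l - 3)*(l - 2)*(l - 4)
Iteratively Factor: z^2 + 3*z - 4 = (z + 4)*(z - 1)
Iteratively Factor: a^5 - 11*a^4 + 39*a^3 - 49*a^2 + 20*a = (a - 1)*(a^4 - 10*a^3 + 29*a^2 - 20*a) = (a - 1)^2*(a^3 - 9*a^2 + 20*a) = a*(a - 1)^2*(a^2 - 9*a + 20) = a*(a - 4)*(a - 1)^2*(a - 5)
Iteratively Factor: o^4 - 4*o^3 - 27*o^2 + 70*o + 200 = (o + 4)*(o^3 - 8*o^2 + 5*o + 50) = (o - 5)*(o + 4)*(o^2 - 3*o - 10) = (o - 5)^2*(o + 4)*(o + 2)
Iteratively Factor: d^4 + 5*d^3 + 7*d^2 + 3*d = (d + 1)*(d^3 + 4*d^2 + 3*d) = d*(d + 1)*(d^2 + 4*d + 3) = d*(d + 1)*(d + 3)*(d + 1)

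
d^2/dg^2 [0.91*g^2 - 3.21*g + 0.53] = 1.82000000000000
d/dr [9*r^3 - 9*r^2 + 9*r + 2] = 27*r^2 - 18*r + 9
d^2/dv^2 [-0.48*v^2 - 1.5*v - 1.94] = -0.960000000000000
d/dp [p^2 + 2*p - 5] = 2*p + 2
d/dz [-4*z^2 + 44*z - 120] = 44 - 8*z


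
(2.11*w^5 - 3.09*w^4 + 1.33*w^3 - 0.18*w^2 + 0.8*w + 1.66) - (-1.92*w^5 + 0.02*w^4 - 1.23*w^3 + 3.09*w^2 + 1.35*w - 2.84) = 4.03*w^5 - 3.11*w^4 + 2.56*w^3 - 3.27*w^2 - 0.55*w + 4.5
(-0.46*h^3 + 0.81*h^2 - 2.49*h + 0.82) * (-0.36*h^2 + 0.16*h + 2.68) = 0.1656*h^5 - 0.3652*h^4 - 0.2068*h^3 + 1.4772*h^2 - 6.542*h + 2.1976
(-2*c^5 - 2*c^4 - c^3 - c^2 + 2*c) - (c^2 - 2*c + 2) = -2*c^5 - 2*c^4 - c^3 - 2*c^2 + 4*c - 2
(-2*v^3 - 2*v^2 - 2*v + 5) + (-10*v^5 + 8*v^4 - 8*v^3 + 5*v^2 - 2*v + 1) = -10*v^5 + 8*v^4 - 10*v^3 + 3*v^2 - 4*v + 6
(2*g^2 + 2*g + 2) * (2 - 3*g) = -6*g^3 - 2*g^2 - 2*g + 4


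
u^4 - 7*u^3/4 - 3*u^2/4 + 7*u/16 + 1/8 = (u - 2)*(u - 1/2)*(u + 1/4)*(u + 1/2)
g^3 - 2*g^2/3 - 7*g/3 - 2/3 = (g - 2)*(g + 1/3)*(g + 1)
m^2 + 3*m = m*(m + 3)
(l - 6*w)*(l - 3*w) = l^2 - 9*l*w + 18*w^2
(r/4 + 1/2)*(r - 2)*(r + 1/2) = r^3/4 + r^2/8 - r - 1/2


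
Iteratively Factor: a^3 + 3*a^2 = (a)*(a^2 + 3*a) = a^2*(a + 3)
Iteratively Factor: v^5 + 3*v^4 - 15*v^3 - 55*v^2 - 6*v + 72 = (v - 4)*(v^4 + 7*v^3 + 13*v^2 - 3*v - 18) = (v - 4)*(v + 3)*(v^3 + 4*v^2 + v - 6) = (v - 4)*(v + 2)*(v + 3)*(v^2 + 2*v - 3) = (v - 4)*(v + 2)*(v + 3)^2*(v - 1)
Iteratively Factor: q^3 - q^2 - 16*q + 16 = (q + 4)*(q^2 - 5*q + 4) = (q - 4)*(q + 4)*(q - 1)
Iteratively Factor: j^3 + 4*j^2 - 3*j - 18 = (j - 2)*(j^2 + 6*j + 9) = (j - 2)*(j + 3)*(j + 3)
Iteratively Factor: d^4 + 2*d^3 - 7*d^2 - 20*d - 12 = (d - 3)*(d^3 + 5*d^2 + 8*d + 4) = (d - 3)*(d + 1)*(d^2 + 4*d + 4) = (d - 3)*(d + 1)*(d + 2)*(d + 2)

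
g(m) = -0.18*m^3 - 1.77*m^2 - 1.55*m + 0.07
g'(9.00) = -77.15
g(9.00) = -288.47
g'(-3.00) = 4.21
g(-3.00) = -6.35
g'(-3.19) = 4.25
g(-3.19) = -7.15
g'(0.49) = -3.41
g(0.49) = -1.14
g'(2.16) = -11.72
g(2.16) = -13.35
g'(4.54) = -28.75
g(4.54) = -60.29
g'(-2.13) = 3.54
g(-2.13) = -2.92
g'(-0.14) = -1.06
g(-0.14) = 0.25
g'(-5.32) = 2.00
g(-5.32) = -14.68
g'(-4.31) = 3.68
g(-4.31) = -11.72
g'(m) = -0.54*m^2 - 3.54*m - 1.55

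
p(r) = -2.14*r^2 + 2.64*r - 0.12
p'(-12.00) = 54.00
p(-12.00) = -339.96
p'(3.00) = -10.20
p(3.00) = -11.46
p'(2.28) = -7.12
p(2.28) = -5.23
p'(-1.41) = 8.67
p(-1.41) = -8.10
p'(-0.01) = 2.68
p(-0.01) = -0.15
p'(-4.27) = 20.92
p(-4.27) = -50.41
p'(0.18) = 1.87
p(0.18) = 0.29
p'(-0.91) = 6.53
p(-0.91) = -4.29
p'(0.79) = -0.74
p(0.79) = 0.63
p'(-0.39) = 4.31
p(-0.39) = -1.48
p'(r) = 2.64 - 4.28*r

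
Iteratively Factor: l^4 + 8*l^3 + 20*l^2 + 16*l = (l + 2)*(l^3 + 6*l^2 + 8*l) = (l + 2)*(l + 4)*(l^2 + 2*l) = l*(l + 2)*(l + 4)*(l + 2)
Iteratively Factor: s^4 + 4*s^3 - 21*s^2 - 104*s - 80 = (s + 4)*(s^3 - 21*s - 20) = (s + 4)^2*(s^2 - 4*s - 5) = (s + 1)*(s + 4)^2*(s - 5)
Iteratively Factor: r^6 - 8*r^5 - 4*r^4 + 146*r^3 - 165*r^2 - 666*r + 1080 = (r + 3)*(r^5 - 11*r^4 + 29*r^3 + 59*r^2 - 342*r + 360) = (r + 3)^2*(r^4 - 14*r^3 + 71*r^2 - 154*r + 120) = (r - 4)*(r + 3)^2*(r^3 - 10*r^2 + 31*r - 30) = (r - 5)*(r - 4)*(r + 3)^2*(r^2 - 5*r + 6) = (r - 5)*(r - 4)*(r - 2)*(r + 3)^2*(r - 3)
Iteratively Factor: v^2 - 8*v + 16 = (v - 4)*(v - 4)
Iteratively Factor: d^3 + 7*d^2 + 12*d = (d + 4)*(d^2 + 3*d) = d*(d + 4)*(d + 3)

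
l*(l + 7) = l^2 + 7*l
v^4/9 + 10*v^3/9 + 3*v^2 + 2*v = v*(v/3 + 1/3)*(v/3 + 1)*(v + 6)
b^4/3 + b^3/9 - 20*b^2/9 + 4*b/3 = b*(b/3 + 1)*(b - 2)*(b - 2/3)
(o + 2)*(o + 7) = o^2 + 9*o + 14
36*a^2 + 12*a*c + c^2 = (6*a + c)^2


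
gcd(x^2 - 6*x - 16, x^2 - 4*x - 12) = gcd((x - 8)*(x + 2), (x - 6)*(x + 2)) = x + 2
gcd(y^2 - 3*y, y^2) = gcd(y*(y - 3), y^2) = y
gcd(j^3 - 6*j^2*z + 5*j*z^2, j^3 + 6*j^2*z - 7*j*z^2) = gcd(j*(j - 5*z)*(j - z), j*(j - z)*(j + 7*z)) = -j^2 + j*z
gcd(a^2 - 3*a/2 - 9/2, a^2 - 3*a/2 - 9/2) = a^2 - 3*a/2 - 9/2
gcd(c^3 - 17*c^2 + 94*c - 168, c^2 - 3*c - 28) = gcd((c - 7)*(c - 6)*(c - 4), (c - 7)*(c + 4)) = c - 7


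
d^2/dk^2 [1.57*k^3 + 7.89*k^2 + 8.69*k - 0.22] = 9.42*k + 15.78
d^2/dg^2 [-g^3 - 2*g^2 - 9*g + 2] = -6*g - 4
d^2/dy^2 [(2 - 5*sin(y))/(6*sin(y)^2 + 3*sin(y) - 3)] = (20*sin(y)^4 - 62*sin(y)^3 + 70*sin(y)^2 - 35*sin(y) + 2)/(3*(sin(y) + 1)^2*(2*sin(y) - 1)^3)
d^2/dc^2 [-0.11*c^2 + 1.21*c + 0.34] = -0.220000000000000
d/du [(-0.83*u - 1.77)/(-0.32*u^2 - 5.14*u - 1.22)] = (0.2656*u^2 + 4.2662*u - (0.64*u + 5.14)*(0.83*u + 1.77) + 1.0126)/(0.32*u^2 + 5.14*u + 1.22)^2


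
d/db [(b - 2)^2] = 2*b - 4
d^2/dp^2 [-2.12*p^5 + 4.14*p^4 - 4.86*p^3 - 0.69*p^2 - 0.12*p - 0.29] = -42.4*p^3 + 49.68*p^2 - 29.16*p - 1.38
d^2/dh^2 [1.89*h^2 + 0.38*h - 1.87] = 3.78000000000000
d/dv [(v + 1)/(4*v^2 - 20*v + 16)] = (v^2 - 5*v - (v + 1)*(2*v - 5) + 4)/(4*(v^2 - 5*v + 4)^2)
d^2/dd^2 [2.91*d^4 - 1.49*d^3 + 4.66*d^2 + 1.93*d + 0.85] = 34.92*d^2 - 8.94*d + 9.32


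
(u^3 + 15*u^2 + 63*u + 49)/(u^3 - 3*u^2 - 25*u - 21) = (u^2 + 14*u + 49)/(u^2 - 4*u - 21)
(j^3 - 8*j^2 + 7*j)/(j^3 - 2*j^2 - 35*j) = (j - 1)/(j + 5)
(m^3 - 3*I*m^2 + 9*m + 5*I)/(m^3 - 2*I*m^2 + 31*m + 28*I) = (m^2 - 4*I*m + 5)/(m^2 - 3*I*m + 28)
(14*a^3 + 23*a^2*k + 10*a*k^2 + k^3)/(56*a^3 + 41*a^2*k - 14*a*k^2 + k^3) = (14*a^2 + 9*a*k + k^2)/(56*a^2 - 15*a*k + k^2)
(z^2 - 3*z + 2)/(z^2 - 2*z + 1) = (z - 2)/(z - 1)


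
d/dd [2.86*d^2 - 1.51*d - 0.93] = 5.72*d - 1.51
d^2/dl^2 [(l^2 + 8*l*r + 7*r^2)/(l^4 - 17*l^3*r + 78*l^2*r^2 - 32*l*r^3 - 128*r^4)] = 6*(-l^3 - 12*l^2*r + 132*l*r^2 - 316*r^3)/(-l^7 + 38*l^6*r - 588*l^5*r^2 + 4744*l^4*r^3 - 21248*l^3*r^4 + 52224*l^2*r^5 - 65536*l*r^6 + 32768*r^7)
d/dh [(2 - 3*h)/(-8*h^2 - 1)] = (-24*h^2 + 32*h + 3)/(64*h^4 + 16*h^2 + 1)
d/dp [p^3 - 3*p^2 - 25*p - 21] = 3*p^2 - 6*p - 25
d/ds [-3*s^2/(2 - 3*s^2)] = -12*s/(9*s^4 - 12*s^2 + 4)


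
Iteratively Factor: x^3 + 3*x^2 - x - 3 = (x + 3)*(x^2 - 1) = (x + 1)*(x + 3)*(x - 1)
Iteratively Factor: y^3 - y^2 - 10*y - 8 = (y + 1)*(y^2 - 2*y - 8) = (y - 4)*(y + 1)*(y + 2)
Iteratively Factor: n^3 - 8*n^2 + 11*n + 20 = (n - 4)*(n^2 - 4*n - 5) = (n - 5)*(n - 4)*(n + 1)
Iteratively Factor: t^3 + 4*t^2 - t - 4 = (t + 1)*(t^2 + 3*t - 4) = (t - 1)*(t + 1)*(t + 4)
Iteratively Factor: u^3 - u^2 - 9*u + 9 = (u + 3)*(u^2 - 4*u + 3) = (u - 1)*(u + 3)*(u - 3)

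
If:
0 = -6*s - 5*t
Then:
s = -5*t/6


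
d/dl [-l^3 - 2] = -3*l^2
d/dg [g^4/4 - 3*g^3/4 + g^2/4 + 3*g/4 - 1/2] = g^3 - 9*g^2/4 + g/2 + 3/4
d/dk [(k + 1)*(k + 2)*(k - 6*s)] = 3*k^2 - 12*k*s + 6*k - 18*s + 2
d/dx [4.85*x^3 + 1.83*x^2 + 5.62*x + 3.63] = 14.55*x^2 + 3.66*x + 5.62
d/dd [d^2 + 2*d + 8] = 2*d + 2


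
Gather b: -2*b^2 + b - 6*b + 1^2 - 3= -2*b^2 - 5*b - 2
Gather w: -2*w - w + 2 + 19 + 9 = 30 - 3*w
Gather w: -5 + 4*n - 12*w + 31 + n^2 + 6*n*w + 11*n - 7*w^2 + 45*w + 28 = n^2 + 15*n - 7*w^2 + w*(6*n + 33) + 54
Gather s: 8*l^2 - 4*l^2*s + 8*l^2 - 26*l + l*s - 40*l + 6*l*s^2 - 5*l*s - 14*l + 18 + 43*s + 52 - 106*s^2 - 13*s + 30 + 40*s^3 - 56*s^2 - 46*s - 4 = 16*l^2 - 80*l + 40*s^3 + s^2*(6*l - 162) + s*(-4*l^2 - 4*l - 16) + 96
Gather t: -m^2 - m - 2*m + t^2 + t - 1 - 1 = -m^2 - 3*m + t^2 + t - 2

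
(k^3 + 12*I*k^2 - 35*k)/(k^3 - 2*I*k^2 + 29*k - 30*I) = k*(k + 7*I)/(k^2 - 7*I*k - 6)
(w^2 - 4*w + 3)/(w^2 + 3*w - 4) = (w - 3)/(w + 4)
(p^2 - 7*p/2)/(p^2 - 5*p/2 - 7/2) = p/(p + 1)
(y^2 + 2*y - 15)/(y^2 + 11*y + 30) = (y - 3)/(y + 6)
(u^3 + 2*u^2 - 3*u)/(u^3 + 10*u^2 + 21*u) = (u - 1)/(u + 7)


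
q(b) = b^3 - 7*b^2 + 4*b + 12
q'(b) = 3*b^2 - 14*b + 4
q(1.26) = 7.93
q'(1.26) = -8.88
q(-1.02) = -0.42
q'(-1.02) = 21.40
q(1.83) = 2.01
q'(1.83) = -11.57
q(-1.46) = -11.87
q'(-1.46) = 30.83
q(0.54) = 12.28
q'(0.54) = -2.69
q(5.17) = -16.23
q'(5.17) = 11.81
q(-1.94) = -29.41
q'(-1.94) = 42.45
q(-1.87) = -26.50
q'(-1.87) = 40.67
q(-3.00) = -90.00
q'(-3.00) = 73.00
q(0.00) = 12.00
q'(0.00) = 4.00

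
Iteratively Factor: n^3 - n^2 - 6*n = (n)*(n^2 - n - 6) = n*(n + 2)*(n - 3)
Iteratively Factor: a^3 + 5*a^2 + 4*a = (a + 1)*(a^2 + 4*a) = (a + 1)*(a + 4)*(a)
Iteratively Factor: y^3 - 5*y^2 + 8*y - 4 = (y - 1)*(y^2 - 4*y + 4) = (y - 2)*(y - 1)*(y - 2)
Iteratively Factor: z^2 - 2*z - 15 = (z - 5)*(z + 3)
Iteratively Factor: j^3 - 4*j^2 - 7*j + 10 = (j + 2)*(j^2 - 6*j + 5) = (j - 5)*(j + 2)*(j - 1)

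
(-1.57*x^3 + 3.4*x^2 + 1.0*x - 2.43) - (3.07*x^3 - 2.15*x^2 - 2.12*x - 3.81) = -4.64*x^3 + 5.55*x^2 + 3.12*x + 1.38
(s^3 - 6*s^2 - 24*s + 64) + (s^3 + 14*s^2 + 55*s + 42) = 2*s^3 + 8*s^2 + 31*s + 106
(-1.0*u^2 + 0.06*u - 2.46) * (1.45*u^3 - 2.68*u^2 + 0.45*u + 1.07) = -1.45*u^5 + 2.767*u^4 - 4.1778*u^3 + 5.5498*u^2 - 1.0428*u - 2.6322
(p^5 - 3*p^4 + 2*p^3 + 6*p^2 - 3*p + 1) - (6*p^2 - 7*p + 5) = p^5 - 3*p^4 + 2*p^3 + 4*p - 4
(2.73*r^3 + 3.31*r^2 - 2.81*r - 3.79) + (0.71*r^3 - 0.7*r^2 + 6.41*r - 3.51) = 3.44*r^3 + 2.61*r^2 + 3.6*r - 7.3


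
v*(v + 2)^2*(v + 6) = v^4 + 10*v^3 + 28*v^2 + 24*v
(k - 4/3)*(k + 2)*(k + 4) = k^3 + 14*k^2/3 - 32/3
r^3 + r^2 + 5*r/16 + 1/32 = (r + 1/4)^2*(r + 1/2)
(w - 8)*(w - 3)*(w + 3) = w^3 - 8*w^2 - 9*w + 72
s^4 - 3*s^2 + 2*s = s*(s - 1)^2*(s + 2)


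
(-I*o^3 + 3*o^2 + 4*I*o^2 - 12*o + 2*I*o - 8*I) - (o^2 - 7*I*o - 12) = -I*o^3 + 2*o^2 + 4*I*o^2 - 12*o + 9*I*o + 12 - 8*I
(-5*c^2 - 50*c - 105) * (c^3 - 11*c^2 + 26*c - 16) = -5*c^5 + 5*c^4 + 315*c^3 - 65*c^2 - 1930*c + 1680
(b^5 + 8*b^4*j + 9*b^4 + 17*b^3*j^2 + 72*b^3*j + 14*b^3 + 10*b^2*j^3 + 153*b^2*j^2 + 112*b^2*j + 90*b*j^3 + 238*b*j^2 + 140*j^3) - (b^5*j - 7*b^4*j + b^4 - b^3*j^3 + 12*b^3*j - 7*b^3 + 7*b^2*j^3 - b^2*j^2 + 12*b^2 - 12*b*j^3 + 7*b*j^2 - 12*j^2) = -b^5*j + b^5 + 15*b^4*j + 8*b^4 + b^3*j^3 + 17*b^3*j^2 + 60*b^3*j + 21*b^3 + 3*b^2*j^3 + 154*b^2*j^2 + 112*b^2*j - 12*b^2 + 102*b*j^3 + 231*b*j^2 + 140*j^3 + 12*j^2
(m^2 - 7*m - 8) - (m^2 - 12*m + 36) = 5*m - 44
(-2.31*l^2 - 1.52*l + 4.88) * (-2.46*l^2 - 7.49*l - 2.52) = 5.6826*l^4 + 21.0411*l^3 + 5.2012*l^2 - 32.7208*l - 12.2976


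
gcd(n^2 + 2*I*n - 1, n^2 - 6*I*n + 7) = n + I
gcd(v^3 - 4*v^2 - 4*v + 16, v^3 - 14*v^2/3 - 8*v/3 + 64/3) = v^2 - 2*v - 8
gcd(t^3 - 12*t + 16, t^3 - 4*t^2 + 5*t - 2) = t - 2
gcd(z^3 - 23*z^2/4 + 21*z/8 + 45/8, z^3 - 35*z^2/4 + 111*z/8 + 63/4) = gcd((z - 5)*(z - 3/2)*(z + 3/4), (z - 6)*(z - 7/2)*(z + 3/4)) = z + 3/4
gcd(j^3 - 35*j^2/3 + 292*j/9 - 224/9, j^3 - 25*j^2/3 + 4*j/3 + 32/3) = j^2 - 28*j/3 + 32/3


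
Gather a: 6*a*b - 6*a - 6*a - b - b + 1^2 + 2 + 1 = a*(6*b - 12) - 2*b + 4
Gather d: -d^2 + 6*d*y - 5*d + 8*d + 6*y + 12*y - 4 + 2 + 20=-d^2 + d*(6*y + 3) + 18*y + 18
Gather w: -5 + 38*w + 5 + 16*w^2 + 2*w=16*w^2 + 40*w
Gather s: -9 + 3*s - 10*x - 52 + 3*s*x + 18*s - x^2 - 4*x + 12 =s*(3*x + 21) - x^2 - 14*x - 49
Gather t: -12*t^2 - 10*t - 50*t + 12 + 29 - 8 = -12*t^2 - 60*t + 33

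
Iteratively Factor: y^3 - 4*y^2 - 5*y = (y)*(y^2 - 4*y - 5) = y*(y + 1)*(y - 5)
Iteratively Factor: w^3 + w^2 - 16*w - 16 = (w - 4)*(w^2 + 5*w + 4) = (w - 4)*(w + 1)*(w + 4)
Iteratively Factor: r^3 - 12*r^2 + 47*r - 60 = (r - 5)*(r^2 - 7*r + 12) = (r - 5)*(r - 4)*(r - 3)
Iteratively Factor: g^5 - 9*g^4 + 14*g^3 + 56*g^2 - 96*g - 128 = (g - 4)*(g^4 - 5*g^3 - 6*g^2 + 32*g + 32) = (g - 4)^2*(g^3 - g^2 - 10*g - 8) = (g - 4)^2*(g + 1)*(g^2 - 2*g - 8) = (g - 4)^3*(g + 1)*(g + 2)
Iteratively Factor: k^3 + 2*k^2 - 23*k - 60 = (k - 5)*(k^2 + 7*k + 12) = (k - 5)*(k + 4)*(k + 3)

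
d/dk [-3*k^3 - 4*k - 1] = -9*k^2 - 4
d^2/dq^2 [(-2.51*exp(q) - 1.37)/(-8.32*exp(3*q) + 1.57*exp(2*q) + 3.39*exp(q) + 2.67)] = (694.992896*exp(6*q) + 755.15232*exp(5*q) + 92.5127230000001*exp(4*q) + 647.723399*exp(3*q) + 232.648191*exp(2*q) - 29.946198*exp(q) + 5.493258)*exp(q)/(575.930368*exp(9*q) - 326.037504*exp(8*q) - 642.467904*exp(7*q) - 292.652101*exp(6*q) + 471.034431*exp(5*q) + 377.969256*exp(4*q) + 53.715879*exp(3*q) - 125.62884*exp(2*q) - 72.500913*exp(q) - 19.034163)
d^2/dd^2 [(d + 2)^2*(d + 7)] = 6*d + 22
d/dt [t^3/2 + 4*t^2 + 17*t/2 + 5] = 3*t^2/2 + 8*t + 17/2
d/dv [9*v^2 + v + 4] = 18*v + 1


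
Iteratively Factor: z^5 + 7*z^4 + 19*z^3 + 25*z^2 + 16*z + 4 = (z + 2)*(z^4 + 5*z^3 + 9*z^2 + 7*z + 2) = (z + 2)^2*(z^3 + 3*z^2 + 3*z + 1) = (z + 1)*(z + 2)^2*(z^2 + 2*z + 1) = (z + 1)^2*(z + 2)^2*(z + 1)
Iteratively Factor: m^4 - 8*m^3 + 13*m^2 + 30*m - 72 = (m - 3)*(m^3 - 5*m^2 - 2*m + 24) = (m - 3)*(m + 2)*(m^2 - 7*m + 12) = (m - 4)*(m - 3)*(m + 2)*(m - 3)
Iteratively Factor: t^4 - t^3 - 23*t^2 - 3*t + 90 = (t + 3)*(t^3 - 4*t^2 - 11*t + 30) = (t + 3)^2*(t^2 - 7*t + 10) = (t - 5)*(t + 3)^2*(t - 2)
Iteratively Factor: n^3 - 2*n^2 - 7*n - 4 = (n + 1)*(n^2 - 3*n - 4) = (n + 1)^2*(n - 4)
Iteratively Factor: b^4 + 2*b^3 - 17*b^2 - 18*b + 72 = (b + 3)*(b^3 - b^2 - 14*b + 24) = (b - 3)*(b + 3)*(b^2 + 2*b - 8) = (b - 3)*(b - 2)*(b + 3)*(b + 4)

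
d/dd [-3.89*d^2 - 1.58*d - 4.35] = -7.78*d - 1.58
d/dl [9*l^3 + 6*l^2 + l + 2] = 27*l^2 + 12*l + 1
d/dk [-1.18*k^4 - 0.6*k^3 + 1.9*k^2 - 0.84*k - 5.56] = -4.72*k^3 - 1.8*k^2 + 3.8*k - 0.84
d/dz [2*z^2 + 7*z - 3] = 4*z + 7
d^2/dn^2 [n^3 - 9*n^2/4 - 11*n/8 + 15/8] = 6*n - 9/2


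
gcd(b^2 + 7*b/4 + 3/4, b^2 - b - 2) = b + 1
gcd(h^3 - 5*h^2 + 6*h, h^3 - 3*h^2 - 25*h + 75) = h - 3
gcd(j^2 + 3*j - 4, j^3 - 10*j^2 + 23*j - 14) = j - 1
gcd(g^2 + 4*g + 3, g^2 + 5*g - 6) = 1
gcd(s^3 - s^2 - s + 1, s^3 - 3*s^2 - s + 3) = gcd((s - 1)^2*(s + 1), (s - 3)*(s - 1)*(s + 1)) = s^2 - 1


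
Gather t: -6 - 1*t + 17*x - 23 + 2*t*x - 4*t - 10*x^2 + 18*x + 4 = t*(2*x - 5) - 10*x^2 + 35*x - 25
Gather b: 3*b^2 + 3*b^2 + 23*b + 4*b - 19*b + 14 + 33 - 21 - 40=6*b^2 + 8*b - 14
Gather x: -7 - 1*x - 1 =-x - 8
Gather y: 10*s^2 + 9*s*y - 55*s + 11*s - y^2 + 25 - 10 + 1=10*s^2 + 9*s*y - 44*s - y^2 + 16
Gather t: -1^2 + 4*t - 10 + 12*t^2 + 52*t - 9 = 12*t^2 + 56*t - 20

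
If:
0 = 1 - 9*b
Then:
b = 1/9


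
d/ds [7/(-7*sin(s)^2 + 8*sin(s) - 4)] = 14*(7*sin(s) - 4)*cos(s)/(7*sin(s)^2 - 8*sin(s) + 4)^2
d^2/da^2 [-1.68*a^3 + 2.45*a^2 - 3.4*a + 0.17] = 4.9 - 10.08*a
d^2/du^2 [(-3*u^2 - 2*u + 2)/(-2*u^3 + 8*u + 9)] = 2*(12*u^6 + 24*u^5 + 96*u^4 + 410*u^3 + 312*u^2 - 108*u - 29)/(8*u^9 - 96*u^7 - 108*u^6 + 384*u^5 + 864*u^4 - 26*u^3 - 1728*u^2 - 1944*u - 729)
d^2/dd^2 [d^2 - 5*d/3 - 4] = 2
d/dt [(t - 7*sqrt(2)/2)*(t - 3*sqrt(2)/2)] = 2*t - 5*sqrt(2)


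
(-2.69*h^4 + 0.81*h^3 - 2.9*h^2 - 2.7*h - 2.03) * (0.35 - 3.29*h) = 8.8501*h^5 - 3.6064*h^4 + 9.8245*h^3 + 7.868*h^2 + 5.7337*h - 0.7105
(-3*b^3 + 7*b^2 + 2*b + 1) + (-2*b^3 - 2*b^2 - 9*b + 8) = -5*b^3 + 5*b^2 - 7*b + 9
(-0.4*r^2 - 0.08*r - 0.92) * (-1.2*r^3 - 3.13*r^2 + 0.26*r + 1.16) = 0.48*r^5 + 1.348*r^4 + 1.2504*r^3 + 2.3948*r^2 - 0.332*r - 1.0672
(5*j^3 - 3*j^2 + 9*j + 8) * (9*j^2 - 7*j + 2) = 45*j^5 - 62*j^4 + 112*j^3 + 3*j^2 - 38*j + 16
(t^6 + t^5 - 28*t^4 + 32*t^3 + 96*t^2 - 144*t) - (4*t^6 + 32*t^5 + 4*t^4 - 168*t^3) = -3*t^6 - 31*t^5 - 32*t^4 + 200*t^3 + 96*t^2 - 144*t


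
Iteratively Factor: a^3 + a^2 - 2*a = (a - 1)*(a^2 + 2*a) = a*(a - 1)*(a + 2)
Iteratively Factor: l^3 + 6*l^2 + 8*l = (l)*(l^2 + 6*l + 8) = l*(l + 4)*(l + 2)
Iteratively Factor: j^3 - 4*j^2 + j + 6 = (j - 2)*(j^2 - 2*j - 3) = (j - 2)*(j + 1)*(j - 3)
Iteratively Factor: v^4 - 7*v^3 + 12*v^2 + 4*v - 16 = (v - 2)*(v^3 - 5*v^2 + 2*v + 8) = (v - 2)^2*(v^2 - 3*v - 4) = (v - 2)^2*(v + 1)*(v - 4)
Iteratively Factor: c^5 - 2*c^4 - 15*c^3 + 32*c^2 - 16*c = (c - 1)*(c^4 - c^3 - 16*c^2 + 16*c) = c*(c - 1)*(c^3 - c^2 - 16*c + 16) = c*(c - 1)*(c + 4)*(c^2 - 5*c + 4) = c*(c - 1)^2*(c + 4)*(c - 4)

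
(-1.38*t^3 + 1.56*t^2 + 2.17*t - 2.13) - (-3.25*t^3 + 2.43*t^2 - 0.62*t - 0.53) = 1.87*t^3 - 0.87*t^2 + 2.79*t - 1.6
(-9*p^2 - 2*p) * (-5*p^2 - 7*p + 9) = 45*p^4 + 73*p^3 - 67*p^2 - 18*p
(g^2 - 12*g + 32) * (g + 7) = g^3 - 5*g^2 - 52*g + 224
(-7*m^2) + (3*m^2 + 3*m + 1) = -4*m^2 + 3*m + 1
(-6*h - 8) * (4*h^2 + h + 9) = -24*h^3 - 38*h^2 - 62*h - 72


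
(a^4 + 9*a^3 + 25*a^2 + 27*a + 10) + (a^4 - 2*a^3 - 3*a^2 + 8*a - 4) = 2*a^4 + 7*a^3 + 22*a^2 + 35*a + 6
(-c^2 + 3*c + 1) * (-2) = 2*c^2 - 6*c - 2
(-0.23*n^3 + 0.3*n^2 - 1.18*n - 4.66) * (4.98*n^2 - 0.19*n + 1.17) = -1.1454*n^5 + 1.5377*n^4 - 6.2025*n^3 - 22.6316*n^2 - 0.4952*n - 5.4522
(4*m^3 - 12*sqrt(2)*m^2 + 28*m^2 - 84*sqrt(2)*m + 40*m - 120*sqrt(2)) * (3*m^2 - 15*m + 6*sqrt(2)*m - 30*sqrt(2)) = 12*m^5 - 12*sqrt(2)*m^4 + 24*m^4 - 444*m^3 - 24*sqrt(2)*m^3 - 888*m^2 + 300*sqrt(2)*m^2 + 600*sqrt(2)*m + 3600*m + 7200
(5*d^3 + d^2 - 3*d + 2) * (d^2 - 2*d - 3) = 5*d^5 - 9*d^4 - 20*d^3 + 5*d^2 + 5*d - 6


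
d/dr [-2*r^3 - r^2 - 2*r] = -6*r^2 - 2*r - 2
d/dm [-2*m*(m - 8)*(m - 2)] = -6*m^2 + 40*m - 32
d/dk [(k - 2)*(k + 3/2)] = 2*k - 1/2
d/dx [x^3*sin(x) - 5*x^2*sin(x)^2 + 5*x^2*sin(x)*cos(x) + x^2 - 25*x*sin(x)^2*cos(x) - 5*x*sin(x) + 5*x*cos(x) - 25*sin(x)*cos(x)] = x^3*cos(x) + 3*x^2*sin(x) + 5*sqrt(2)*x^2*cos(2*x + pi/4) + 5*x*sin(x)/4 - 75*x*sin(3*x)/4 + 5*sqrt(2)*x*sin(2*x + pi/4) - 5*x*cos(x) - 3*x - 25*cos(x)/4 - 25*cos(2*x) + 25*cos(3*x)/4 + 5*sqrt(2)*cos(x + pi/4)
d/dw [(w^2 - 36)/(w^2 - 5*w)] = (-5*w^2 + 72*w - 180)/(w^2*(w^2 - 10*w + 25))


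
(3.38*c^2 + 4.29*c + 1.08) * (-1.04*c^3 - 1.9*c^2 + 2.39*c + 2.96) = -3.5152*c^5 - 10.8836*c^4 - 1.196*c^3 + 18.2059*c^2 + 15.2796*c + 3.1968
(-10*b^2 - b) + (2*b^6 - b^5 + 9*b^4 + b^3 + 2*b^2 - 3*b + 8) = 2*b^6 - b^5 + 9*b^4 + b^3 - 8*b^2 - 4*b + 8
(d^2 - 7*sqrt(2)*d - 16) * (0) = 0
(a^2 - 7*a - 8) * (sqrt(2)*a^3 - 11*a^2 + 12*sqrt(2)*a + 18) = sqrt(2)*a^5 - 11*a^4 - 7*sqrt(2)*a^4 + 4*sqrt(2)*a^3 + 77*a^3 - 84*sqrt(2)*a^2 + 106*a^2 - 96*sqrt(2)*a - 126*a - 144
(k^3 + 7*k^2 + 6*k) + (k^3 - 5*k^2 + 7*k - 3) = 2*k^3 + 2*k^2 + 13*k - 3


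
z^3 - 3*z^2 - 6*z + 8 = (z - 4)*(z - 1)*(z + 2)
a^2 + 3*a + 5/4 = (a + 1/2)*(a + 5/2)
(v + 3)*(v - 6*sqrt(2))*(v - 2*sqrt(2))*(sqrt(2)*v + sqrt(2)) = sqrt(2)*v^4 - 16*v^3 + 4*sqrt(2)*v^3 - 64*v^2 + 27*sqrt(2)*v^2 - 48*v + 96*sqrt(2)*v + 72*sqrt(2)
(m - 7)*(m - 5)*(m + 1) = m^3 - 11*m^2 + 23*m + 35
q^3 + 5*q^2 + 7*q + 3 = (q + 1)^2*(q + 3)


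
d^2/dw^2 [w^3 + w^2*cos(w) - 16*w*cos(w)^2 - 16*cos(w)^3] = -w^2*cos(w) - 4*w*sin(w) + 32*w*cos(2*w) + 6*w + 32*sin(2*w) + 14*cos(w) + 36*cos(3*w)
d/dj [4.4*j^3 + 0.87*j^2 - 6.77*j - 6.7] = 13.2*j^2 + 1.74*j - 6.77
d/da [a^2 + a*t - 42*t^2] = 2*a + t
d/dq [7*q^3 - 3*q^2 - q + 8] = 21*q^2 - 6*q - 1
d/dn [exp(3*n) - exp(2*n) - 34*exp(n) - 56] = (3*exp(2*n) - 2*exp(n) - 34)*exp(n)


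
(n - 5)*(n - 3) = n^2 - 8*n + 15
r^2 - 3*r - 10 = (r - 5)*(r + 2)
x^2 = x^2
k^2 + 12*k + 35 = (k + 5)*(k + 7)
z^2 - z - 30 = (z - 6)*(z + 5)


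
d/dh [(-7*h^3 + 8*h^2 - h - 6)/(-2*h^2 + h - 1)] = (14*h^4 - 14*h^3 + 27*h^2 - 40*h + 7)/(4*h^4 - 4*h^3 + 5*h^2 - 2*h + 1)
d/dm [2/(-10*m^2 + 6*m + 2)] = (10*m - 3)/(-5*m^2 + 3*m + 1)^2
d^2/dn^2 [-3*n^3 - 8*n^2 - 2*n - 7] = -18*n - 16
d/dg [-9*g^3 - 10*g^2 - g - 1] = -27*g^2 - 20*g - 1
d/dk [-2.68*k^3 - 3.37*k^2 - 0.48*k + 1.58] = -8.04*k^2 - 6.74*k - 0.48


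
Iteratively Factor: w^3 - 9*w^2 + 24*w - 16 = (w - 1)*(w^2 - 8*w + 16) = (w - 4)*(w - 1)*(w - 4)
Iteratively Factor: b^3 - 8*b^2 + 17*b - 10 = (b - 5)*(b^2 - 3*b + 2) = (b - 5)*(b - 2)*(b - 1)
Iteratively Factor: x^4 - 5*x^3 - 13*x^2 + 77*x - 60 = (x - 3)*(x^3 - 2*x^2 - 19*x + 20) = (x - 5)*(x - 3)*(x^2 + 3*x - 4) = (x - 5)*(x - 3)*(x + 4)*(x - 1)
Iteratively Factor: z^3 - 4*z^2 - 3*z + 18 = (z - 3)*(z^2 - z - 6) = (z - 3)*(z + 2)*(z - 3)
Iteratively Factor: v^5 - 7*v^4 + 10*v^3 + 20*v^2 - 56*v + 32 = (v + 2)*(v^4 - 9*v^3 + 28*v^2 - 36*v + 16) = (v - 2)*(v + 2)*(v^3 - 7*v^2 + 14*v - 8) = (v - 4)*(v - 2)*(v + 2)*(v^2 - 3*v + 2) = (v - 4)*(v - 2)*(v - 1)*(v + 2)*(v - 2)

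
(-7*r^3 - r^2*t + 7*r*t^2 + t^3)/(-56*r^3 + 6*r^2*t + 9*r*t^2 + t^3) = (r^2 - t^2)/(8*r^2 - 2*r*t - t^2)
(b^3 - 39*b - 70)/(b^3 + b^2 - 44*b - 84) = (b + 5)/(b + 6)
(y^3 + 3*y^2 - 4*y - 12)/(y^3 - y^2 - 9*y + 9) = (y^2 - 4)/(y^2 - 4*y + 3)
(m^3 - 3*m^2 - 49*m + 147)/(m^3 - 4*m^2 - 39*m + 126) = (m + 7)/(m + 6)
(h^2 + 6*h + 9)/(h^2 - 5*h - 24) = (h + 3)/(h - 8)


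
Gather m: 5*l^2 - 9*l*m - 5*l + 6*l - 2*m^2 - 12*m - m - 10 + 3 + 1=5*l^2 + l - 2*m^2 + m*(-9*l - 13) - 6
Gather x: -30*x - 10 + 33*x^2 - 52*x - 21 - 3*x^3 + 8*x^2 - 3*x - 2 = -3*x^3 + 41*x^2 - 85*x - 33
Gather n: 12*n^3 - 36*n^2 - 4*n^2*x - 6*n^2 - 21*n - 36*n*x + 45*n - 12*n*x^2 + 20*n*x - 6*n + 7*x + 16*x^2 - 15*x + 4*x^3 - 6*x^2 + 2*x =12*n^3 + n^2*(-4*x - 42) + n*(-12*x^2 - 16*x + 18) + 4*x^3 + 10*x^2 - 6*x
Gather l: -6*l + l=-5*l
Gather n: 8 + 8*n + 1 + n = 9*n + 9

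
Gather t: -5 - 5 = -10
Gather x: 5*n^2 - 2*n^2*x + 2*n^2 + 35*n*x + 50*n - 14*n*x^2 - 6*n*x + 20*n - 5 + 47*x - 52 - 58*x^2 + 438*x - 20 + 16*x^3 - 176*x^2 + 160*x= 7*n^2 + 70*n + 16*x^3 + x^2*(-14*n - 234) + x*(-2*n^2 + 29*n + 645) - 77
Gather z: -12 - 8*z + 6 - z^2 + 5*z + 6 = -z^2 - 3*z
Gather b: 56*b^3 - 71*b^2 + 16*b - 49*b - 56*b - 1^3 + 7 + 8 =56*b^3 - 71*b^2 - 89*b + 14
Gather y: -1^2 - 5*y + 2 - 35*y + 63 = 64 - 40*y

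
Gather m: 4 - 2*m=4 - 2*m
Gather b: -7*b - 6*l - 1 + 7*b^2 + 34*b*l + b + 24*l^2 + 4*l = 7*b^2 + b*(34*l - 6) + 24*l^2 - 2*l - 1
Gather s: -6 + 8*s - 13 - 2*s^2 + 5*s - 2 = -2*s^2 + 13*s - 21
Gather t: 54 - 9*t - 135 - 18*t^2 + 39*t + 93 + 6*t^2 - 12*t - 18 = -12*t^2 + 18*t - 6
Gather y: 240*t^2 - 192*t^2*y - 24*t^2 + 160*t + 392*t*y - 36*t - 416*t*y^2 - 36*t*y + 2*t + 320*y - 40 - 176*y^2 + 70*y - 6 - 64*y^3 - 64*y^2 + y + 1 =216*t^2 + 126*t - 64*y^3 + y^2*(-416*t - 240) + y*(-192*t^2 + 356*t + 391) - 45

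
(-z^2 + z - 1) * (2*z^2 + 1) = -2*z^4 + 2*z^3 - 3*z^2 + z - 1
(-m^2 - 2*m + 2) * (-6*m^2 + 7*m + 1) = 6*m^4 + 5*m^3 - 27*m^2 + 12*m + 2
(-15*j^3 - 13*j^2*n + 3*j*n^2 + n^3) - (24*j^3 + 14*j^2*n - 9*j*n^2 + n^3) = -39*j^3 - 27*j^2*n + 12*j*n^2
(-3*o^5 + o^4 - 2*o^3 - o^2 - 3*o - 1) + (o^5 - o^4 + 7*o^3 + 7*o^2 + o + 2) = -2*o^5 + 5*o^3 + 6*o^2 - 2*o + 1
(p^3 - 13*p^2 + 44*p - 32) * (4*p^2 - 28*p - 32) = 4*p^5 - 80*p^4 + 508*p^3 - 944*p^2 - 512*p + 1024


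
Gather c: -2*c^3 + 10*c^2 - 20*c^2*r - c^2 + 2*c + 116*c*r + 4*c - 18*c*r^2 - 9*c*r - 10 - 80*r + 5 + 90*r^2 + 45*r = -2*c^3 + c^2*(9 - 20*r) + c*(-18*r^2 + 107*r + 6) + 90*r^2 - 35*r - 5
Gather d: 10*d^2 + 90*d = 10*d^2 + 90*d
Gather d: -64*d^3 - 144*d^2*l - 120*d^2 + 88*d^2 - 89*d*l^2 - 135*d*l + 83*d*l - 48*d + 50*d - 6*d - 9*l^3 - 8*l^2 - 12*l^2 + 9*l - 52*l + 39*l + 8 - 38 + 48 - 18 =-64*d^3 + d^2*(-144*l - 32) + d*(-89*l^2 - 52*l - 4) - 9*l^3 - 20*l^2 - 4*l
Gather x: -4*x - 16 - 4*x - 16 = -8*x - 32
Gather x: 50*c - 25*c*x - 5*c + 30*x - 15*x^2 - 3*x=45*c - 15*x^2 + x*(27 - 25*c)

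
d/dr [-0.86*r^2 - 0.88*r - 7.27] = -1.72*r - 0.88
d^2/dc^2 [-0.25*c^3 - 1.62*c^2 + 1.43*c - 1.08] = -1.5*c - 3.24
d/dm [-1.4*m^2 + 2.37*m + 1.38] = 2.37 - 2.8*m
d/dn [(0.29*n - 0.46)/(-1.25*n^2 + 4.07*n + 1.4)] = (0.3625*n^2 - 1.15*n + 2.2782)/(1.5625*n^4 - 10.175*n^3 + 13.0649*n^2 + 11.396*n + 1.96)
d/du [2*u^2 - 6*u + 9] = 4*u - 6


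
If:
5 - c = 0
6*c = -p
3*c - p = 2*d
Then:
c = 5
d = 45/2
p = -30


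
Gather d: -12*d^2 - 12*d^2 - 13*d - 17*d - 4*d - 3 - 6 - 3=-24*d^2 - 34*d - 12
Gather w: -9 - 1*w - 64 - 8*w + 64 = -9*w - 9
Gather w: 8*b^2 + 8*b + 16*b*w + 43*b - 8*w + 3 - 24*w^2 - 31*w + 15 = 8*b^2 + 51*b - 24*w^2 + w*(16*b - 39) + 18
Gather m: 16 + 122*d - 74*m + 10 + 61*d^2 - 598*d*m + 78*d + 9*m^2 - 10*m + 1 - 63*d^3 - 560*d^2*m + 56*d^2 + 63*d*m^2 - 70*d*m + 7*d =-63*d^3 + 117*d^2 + 207*d + m^2*(63*d + 9) + m*(-560*d^2 - 668*d - 84) + 27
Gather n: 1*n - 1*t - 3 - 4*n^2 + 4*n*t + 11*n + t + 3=-4*n^2 + n*(4*t + 12)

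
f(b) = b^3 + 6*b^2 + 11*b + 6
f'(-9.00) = 146.00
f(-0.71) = 0.86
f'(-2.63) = 0.19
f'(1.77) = 41.64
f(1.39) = 35.57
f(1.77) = 49.81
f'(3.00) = 74.00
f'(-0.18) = 8.94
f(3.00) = 120.00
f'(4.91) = 142.24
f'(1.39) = 33.48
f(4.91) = 323.03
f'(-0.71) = 3.99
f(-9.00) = -336.00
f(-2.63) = 0.38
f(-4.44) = -12.09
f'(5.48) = 166.85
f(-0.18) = 4.21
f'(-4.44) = 16.86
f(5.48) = 411.03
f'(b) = 3*b^2 + 12*b + 11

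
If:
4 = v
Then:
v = 4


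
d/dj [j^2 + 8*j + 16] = 2*j + 8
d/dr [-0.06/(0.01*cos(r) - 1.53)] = -0.0006*sin(r)/(0.01*cos(r) - 1.53)^2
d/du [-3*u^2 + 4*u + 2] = 4 - 6*u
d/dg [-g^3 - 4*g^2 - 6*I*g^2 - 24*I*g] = -3*g^2 - 4*g*(2 + 3*I) - 24*I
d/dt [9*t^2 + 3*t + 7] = 18*t + 3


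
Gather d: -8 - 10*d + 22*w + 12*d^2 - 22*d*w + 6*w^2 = 12*d^2 + d*(-22*w - 10) + 6*w^2 + 22*w - 8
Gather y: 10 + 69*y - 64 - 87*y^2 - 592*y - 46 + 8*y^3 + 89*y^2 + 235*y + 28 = 8*y^3 + 2*y^2 - 288*y - 72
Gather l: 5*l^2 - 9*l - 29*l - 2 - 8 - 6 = 5*l^2 - 38*l - 16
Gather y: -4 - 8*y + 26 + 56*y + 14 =48*y + 36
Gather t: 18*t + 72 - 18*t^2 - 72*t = -18*t^2 - 54*t + 72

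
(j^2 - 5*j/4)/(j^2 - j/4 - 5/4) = j/(j + 1)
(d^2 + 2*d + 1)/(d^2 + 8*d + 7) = (d + 1)/(d + 7)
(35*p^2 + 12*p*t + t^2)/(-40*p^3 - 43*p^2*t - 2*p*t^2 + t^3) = (-7*p - t)/(8*p^2 + 7*p*t - t^2)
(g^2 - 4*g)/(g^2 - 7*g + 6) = g*(g - 4)/(g^2 - 7*g + 6)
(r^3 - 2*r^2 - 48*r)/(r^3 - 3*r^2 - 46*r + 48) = r/(r - 1)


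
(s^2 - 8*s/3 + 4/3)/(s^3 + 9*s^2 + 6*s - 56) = (s - 2/3)/(s^2 + 11*s + 28)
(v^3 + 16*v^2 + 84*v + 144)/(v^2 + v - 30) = (v^2 + 10*v + 24)/(v - 5)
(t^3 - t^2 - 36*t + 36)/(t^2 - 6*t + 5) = (t^2 - 36)/(t - 5)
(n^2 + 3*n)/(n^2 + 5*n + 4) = n*(n + 3)/(n^2 + 5*n + 4)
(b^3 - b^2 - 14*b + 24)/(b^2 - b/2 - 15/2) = 2*(b^2 + 2*b - 8)/(2*b + 5)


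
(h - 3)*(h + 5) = h^2 + 2*h - 15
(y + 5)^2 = y^2 + 10*y + 25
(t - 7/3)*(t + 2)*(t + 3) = t^3 + 8*t^2/3 - 17*t/3 - 14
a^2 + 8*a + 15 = (a + 3)*(a + 5)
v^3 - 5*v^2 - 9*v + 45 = (v - 5)*(v - 3)*(v + 3)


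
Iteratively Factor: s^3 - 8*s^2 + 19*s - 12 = (s - 4)*(s^2 - 4*s + 3) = (s - 4)*(s - 1)*(s - 3)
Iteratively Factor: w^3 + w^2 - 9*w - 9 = (w + 1)*(w^2 - 9) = (w - 3)*(w + 1)*(w + 3)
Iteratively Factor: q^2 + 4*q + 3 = (q + 3)*(q + 1)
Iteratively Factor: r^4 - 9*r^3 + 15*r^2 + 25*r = (r - 5)*(r^3 - 4*r^2 - 5*r) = (r - 5)^2*(r^2 + r) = (r - 5)^2*(r + 1)*(r)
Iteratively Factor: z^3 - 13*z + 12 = (z - 3)*(z^2 + 3*z - 4) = (z - 3)*(z + 4)*(z - 1)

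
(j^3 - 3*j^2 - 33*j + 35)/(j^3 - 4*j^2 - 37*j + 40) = (j - 7)/(j - 8)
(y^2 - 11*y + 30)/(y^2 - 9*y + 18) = (y - 5)/(y - 3)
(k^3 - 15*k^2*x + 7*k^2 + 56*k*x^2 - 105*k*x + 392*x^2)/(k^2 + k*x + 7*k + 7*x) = (k^2 - 15*k*x + 56*x^2)/(k + x)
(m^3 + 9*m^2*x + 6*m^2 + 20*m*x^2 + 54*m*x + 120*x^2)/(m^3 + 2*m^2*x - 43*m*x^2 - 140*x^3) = (-m - 6)/(-m + 7*x)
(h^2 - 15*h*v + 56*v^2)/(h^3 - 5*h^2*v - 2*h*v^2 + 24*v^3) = (h^2 - 15*h*v + 56*v^2)/(h^3 - 5*h^2*v - 2*h*v^2 + 24*v^3)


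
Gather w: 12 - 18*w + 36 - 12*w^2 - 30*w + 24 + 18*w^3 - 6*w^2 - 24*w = 18*w^3 - 18*w^2 - 72*w + 72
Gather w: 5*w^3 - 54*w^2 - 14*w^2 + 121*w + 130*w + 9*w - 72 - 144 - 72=5*w^3 - 68*w^2 + 260*w - 288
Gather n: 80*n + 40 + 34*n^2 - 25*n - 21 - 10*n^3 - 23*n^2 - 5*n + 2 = -10*n^3 + 11*n^2 + 50*n + 21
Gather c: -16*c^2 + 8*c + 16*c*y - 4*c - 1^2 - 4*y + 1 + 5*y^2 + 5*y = -16*c^2 + c*(16*y + 4) + 5*y^2 + y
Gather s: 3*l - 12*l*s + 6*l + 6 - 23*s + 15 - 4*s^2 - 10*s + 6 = 9*l - 4*s^2 + s*(-12*l - 33) + 27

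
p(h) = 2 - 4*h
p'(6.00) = -4.00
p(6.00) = -22.00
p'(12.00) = -4.00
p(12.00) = -46.00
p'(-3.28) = -4.00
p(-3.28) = 15.12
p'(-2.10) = -4.00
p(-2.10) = 10.40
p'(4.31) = -4.00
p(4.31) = -15.24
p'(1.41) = -4.00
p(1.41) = -3.64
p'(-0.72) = -4.00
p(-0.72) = 4.88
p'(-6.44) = -4.00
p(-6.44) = 27.76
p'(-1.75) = -4.00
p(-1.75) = 9.00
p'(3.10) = -4.00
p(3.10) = -10.40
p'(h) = -4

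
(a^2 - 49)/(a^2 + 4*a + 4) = (a^2 - 49)/(a^2 + 4*a + 4)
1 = 1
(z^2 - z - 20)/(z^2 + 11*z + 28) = (z - 5)/(z + 7)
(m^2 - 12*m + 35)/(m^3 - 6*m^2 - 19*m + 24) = (m^2 - 12*m + 35)/(m^3 - 6*m^2 - 19*m + 24)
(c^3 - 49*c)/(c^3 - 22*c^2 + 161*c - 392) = c*(c + 7)/(c^2 - 15*c + 56)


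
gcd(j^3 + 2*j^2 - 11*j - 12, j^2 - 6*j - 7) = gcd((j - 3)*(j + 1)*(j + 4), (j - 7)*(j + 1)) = j + 1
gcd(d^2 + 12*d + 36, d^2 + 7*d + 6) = d + 6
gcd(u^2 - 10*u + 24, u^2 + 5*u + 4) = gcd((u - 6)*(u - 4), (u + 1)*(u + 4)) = 1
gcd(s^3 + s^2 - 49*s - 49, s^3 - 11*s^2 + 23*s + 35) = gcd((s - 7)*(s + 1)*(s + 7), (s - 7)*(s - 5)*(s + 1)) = s^2 - 6*s - 7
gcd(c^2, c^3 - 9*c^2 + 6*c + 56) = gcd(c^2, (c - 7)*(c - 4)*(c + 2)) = 1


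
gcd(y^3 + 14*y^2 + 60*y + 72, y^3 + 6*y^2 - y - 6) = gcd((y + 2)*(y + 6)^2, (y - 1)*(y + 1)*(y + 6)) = y + 6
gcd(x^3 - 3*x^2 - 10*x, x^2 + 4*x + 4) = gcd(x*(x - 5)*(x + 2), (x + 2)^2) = x + 2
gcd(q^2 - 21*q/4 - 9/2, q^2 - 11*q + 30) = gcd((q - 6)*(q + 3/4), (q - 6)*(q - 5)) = q - 6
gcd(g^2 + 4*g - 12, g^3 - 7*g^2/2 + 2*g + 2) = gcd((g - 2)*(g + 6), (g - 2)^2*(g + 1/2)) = g - 2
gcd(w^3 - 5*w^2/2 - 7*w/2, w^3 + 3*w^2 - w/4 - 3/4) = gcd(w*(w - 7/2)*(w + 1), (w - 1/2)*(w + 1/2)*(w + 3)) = 1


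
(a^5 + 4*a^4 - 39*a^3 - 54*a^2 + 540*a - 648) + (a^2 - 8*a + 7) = a^5 + 4*a^4 - 39*a^3 - 53*a^2 + 532*a - 641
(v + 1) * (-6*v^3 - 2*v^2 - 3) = -6*v^4 - 8*v^3 - 2*v^2 - 3*v - 3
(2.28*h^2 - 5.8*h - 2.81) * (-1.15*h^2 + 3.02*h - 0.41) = -2.622*h^4 + 13.5556*h^3 - 15.2193*h^2 - 6.1082*h + 1.1521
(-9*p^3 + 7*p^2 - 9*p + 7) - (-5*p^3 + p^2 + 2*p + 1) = -4*p^3 + 6*p^2 - 11*p + 6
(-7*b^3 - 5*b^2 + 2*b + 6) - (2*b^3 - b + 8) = -9*b^3 - 5*b^2 + 3*b - 2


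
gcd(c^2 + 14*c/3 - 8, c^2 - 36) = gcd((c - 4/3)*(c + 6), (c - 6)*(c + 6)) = c + 6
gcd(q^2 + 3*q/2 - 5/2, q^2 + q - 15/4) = q + 5/2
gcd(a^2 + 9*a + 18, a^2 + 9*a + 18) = a^2 + 9*a + 18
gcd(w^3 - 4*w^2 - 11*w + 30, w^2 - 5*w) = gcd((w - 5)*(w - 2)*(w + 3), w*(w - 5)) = w - 5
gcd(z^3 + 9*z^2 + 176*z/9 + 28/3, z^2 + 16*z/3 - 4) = z + 6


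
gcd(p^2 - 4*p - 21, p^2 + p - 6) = p + 3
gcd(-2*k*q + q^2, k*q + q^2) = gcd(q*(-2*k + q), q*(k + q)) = q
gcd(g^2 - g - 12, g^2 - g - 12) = g^2 - g - 12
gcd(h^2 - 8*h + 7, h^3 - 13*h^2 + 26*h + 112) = h - 7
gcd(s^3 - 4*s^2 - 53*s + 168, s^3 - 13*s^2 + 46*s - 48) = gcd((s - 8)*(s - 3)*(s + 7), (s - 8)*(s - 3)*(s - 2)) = s^2 - 11*s + 24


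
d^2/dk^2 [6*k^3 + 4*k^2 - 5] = 36*k + 8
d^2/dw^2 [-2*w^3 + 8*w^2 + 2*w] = 16 - 12*w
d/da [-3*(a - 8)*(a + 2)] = 18 - 6*a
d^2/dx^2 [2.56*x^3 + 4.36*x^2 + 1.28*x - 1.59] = 15.36*x + 8.72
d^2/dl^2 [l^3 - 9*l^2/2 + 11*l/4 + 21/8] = 6*l - 9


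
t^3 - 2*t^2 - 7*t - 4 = (t - 4)*(t + 1)^2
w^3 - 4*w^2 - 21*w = w*(w - 7)*(w + 3)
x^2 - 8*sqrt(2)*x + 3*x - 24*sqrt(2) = (x + 3)*(x - 8*sqrt(2))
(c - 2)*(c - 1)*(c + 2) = c^3 - c^2 - 4*c + 4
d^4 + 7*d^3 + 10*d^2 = d^2*(d + 2)*(d + 5)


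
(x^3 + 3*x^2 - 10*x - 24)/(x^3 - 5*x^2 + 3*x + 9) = (x^2 + 6*x + 8)/(x^2 - 2*x - 3)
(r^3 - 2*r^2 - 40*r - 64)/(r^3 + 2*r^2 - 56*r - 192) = (r + 2)/(r + 6)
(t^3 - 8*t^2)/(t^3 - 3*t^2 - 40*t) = t/(t + 5)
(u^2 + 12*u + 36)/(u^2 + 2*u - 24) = (u + 6)/(u - 4)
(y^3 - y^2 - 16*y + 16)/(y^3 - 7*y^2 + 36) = (y^3 - y^2 - 16*y + 16)/(y^3 - 7*y^2 + 36)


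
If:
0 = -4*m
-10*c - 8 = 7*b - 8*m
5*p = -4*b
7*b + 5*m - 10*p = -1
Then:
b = -1/15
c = -113/150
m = 0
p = 4/75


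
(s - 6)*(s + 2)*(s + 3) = s^3 - s^2 - 24*s - 36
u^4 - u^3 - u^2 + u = u*(u - 1)^2*(u + 1)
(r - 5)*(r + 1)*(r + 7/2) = r^3 - r^2/2 - 19*r - 35/2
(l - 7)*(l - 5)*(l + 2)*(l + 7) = l^4 - 3*l^3 - 59*l^2 + 147*l + 490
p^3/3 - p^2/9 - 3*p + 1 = (p/3 + 1)*(p - 3)*(p - 1/3)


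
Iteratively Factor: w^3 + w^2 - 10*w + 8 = (w - 1)*(w^2 + 2*w - 8) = (w - 2)*(w - 1)*(w + 4)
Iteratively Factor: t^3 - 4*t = (t)*(t^2 - 4) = t*(t - 2)*(t + 2)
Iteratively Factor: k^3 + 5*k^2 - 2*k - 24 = (k + 3)*(k^2 + 2*k - 8) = (k + 3)*(k + 4)*(k - 2)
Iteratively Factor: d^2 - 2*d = (d - 2)*(d)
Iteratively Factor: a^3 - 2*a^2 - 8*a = (a - 4)*(a^2 + 2*a) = a*(a - 4)*(a + 2)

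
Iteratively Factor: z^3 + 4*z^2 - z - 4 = (z + 1)*(z^2 + 3*z - 4) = (z - 1)*(z + 1)*(z + 4)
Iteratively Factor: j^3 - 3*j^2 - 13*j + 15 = (j - 5)*(j^2 + 2*j - 3) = (j - 5)*(j - 1)*(j + 3)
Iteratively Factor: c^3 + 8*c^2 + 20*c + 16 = (c + 2)*(c^2 + 6*c + 8) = (c + 2)*(c + 4)*(c + 2)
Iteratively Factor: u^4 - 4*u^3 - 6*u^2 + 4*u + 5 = (u + 1)*(u^3 - 5*u^2 - u + 5) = (u - 1)*(u + 1)*(u^2 - 4*u - 5) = (u - 1)*(u + 1)^2*(u - 5)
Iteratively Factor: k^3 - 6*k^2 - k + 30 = (k + 2)*(k^2 - 8*k + 15) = (k - 5)*(k + 2)*(k - 3)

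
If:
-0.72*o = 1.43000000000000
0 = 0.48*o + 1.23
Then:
No Solution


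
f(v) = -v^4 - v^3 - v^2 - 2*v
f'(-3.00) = 85.00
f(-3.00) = -57.00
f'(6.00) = -986.00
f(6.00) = -1560.00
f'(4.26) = -374.20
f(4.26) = -433.31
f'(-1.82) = 15.82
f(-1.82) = -4.62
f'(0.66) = -5.78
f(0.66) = -2.23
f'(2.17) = -61.34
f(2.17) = -41.44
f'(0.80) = -7.57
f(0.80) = -3.16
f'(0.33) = -3.13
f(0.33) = -0.82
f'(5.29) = -688.68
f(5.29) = -969.71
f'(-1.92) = 19.09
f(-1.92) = -6.36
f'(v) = -4*v^3 - 3*v^2 - 2*v - 2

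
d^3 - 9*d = d*(d - 3)*(d + 3)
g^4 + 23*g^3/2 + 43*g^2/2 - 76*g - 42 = (g - 2)*(g + 1/2)*(g + 6)*(g + 7)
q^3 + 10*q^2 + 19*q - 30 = (q - 1)*(q + 5)*(q + 6)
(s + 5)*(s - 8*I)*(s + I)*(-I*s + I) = -I*s^4 - 7*s^3 - 4*I*s^3 - 28*s^2 - 3*I*s^2 + 35*s - 32*I*s + 40*I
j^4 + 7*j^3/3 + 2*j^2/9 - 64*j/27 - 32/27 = (j - 1)*(j + 2/3)*(j + 4/3)^2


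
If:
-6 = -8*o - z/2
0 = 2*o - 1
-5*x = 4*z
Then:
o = 1/2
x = -16/5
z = 4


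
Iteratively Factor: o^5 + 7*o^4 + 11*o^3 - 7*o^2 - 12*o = (o)*(o^4 + 7*o^3 + 11*o^2 - 7*o - 12) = o*(o + 4)*(o^3 + 3*o^2 - o - 3) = o*(o - 1)*(o + 4)*(o^2 + 4*o + 3) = o*(o - 1)*(o + 3)*(o + 4)*(o + 1)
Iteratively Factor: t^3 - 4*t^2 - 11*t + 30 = (t + 3)*(t^2 - 7*t + 10) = (t - 5)*(t + 3)*(t - 2)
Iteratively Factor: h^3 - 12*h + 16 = (h + 4)*(h^2 - 4*h + 4) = (h - 2)*(h + 4)*(h - 2)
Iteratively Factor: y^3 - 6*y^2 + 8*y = (y - 2)*(y^2 - 4*y) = (y - 4)*(y - 2)*(y)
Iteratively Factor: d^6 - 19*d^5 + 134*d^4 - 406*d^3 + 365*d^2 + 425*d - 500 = (d + 1)*(d^5 - 20*d^4 + 154*d^3 - 560*d^2 + 925*d - 500) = (d - 5)*(d + 1)*(d^4 - 15*d^3 + 79*d^2 - 165*d + 100) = (d - 5)*(d - 1)*(d + 1)*(d^3 - 14*d^2 + 65*d - 100) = (d - 5)*(d - 4)*(d - 1)*(d + 1)*(d^2 - 10*d + 25) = (d - 5)^2*(d - 4)*(d - 1)*(d + 1)*(d - 5)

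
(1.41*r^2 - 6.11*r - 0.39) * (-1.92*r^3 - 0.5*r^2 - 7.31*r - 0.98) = -2.7072*r^5 + 11.0262*r^4 - 6.5033*r^3 + 43.4773*r^2 + 8.8387*r + 0.3822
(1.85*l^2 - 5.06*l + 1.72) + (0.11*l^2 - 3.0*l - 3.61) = 1.96*l^2 - 8.06*l - 1.89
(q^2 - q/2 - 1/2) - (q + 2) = q^2 - 3*q/2 - 5/2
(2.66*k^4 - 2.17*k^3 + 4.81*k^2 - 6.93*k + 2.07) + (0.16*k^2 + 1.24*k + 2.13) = 2.66*k^4 - 2.17*k^3 + 4.97*k^2 - 5.69*k + 4.2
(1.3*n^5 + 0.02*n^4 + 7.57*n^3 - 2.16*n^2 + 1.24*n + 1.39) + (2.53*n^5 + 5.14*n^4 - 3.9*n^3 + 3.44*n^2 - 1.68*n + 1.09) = 3.83*n^5 + 5.16*n^4 + 3.67*n^3 + 1.28*n^2 - 0.44*n + 2.48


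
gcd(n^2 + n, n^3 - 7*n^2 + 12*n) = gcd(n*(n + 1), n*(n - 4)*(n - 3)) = n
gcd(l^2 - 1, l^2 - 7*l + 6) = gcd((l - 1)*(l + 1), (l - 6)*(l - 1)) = l - 1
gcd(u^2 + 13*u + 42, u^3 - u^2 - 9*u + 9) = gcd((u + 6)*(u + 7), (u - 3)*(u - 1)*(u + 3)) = 1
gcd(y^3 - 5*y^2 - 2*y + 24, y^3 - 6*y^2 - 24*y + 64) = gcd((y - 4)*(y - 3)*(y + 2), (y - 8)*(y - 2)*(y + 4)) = 1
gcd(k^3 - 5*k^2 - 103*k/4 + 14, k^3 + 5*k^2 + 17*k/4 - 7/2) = k^2 + 3*k - 7/4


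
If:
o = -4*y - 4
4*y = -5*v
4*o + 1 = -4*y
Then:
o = 1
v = 1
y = -5/4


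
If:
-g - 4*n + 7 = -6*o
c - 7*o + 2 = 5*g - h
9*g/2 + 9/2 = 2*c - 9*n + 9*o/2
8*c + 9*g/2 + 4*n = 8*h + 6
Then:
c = 216*o/37 + 6219/296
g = 44*o/37 + 358/37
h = 263*o/37 + 7509/296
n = 89*o/74 - 99/148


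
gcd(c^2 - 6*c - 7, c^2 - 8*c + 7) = c - 7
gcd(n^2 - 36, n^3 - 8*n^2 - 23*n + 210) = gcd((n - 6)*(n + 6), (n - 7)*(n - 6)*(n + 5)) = n - 6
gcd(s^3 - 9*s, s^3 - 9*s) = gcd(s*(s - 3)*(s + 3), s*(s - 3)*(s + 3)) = s^3 - 9*s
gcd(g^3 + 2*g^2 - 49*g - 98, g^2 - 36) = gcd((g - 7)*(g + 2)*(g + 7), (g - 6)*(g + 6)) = 1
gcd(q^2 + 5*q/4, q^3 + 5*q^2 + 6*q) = q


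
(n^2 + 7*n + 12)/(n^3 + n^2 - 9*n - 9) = (n + 4)/(n^2 - 2*n - 3)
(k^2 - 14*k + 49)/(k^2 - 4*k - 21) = (k - 7)/(k + 3)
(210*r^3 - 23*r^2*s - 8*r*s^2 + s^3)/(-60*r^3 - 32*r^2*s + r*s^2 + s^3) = (-7*r + s)/(2*r + s)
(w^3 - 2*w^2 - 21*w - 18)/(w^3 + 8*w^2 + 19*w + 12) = (w - 6)/(w + 4)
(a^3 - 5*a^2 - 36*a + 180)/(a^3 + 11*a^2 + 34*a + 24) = (a^2 - 11*a + 30)/(a^2 + 5*a + 4)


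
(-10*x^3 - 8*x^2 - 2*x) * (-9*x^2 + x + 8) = 90*x^5 + 62*x^4 - 70*x^3 - 66*x^2 - 16*x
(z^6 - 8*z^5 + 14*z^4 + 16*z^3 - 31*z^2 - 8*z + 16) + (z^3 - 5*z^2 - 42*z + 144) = z^6 - 8*z^5 + 14*z^4 + 17*z^3 - 36*z^2 - 50*z + 160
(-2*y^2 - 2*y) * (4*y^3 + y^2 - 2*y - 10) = -8*y^5 - 10*y^4 + 2*y^3 + 24*y^2 + 20*y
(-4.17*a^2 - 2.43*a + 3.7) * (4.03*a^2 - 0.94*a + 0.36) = -16.8051*a^4 - 5.8731*a^3 + 15.694*a^2 - 4.3528*a + 1.332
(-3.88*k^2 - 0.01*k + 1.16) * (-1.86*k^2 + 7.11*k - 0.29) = 7.2168*k^4 - 27.5682*k^3 - 1.1035*k^2 + 8.2505*k - 0.3364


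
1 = 1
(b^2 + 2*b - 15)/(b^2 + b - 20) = (b - 3)/(b - 4)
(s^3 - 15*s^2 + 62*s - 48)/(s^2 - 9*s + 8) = s - 6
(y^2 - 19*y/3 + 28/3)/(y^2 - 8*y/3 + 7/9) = 3*(y - 4)/(3*y - 1)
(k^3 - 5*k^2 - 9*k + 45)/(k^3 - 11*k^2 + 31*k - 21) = (k^2 - 2*k - 15)/(k^2 - 8*k + 7)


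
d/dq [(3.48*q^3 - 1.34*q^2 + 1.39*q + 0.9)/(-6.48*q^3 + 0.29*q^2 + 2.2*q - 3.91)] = (-7.674*q^4 + 33.3264*q^3 - 26.6755*q^2 + 9.9568*q - 7.4149)/(41.9904*q^6 - 3.7584*q^5 - 28.4279*q^4 + 51.9496*q^3 + 2.5722*q^2 - 17.204*q + 15.2881)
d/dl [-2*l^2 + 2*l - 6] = 2 - 4*l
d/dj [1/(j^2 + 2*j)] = 2*(-j - 1)/(j^2*(j + 2)^2)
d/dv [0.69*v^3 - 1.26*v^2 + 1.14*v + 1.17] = 2.07*v^2 - 2.52*v + 1.14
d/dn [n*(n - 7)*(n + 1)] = 3*n^2 - 12*n - 7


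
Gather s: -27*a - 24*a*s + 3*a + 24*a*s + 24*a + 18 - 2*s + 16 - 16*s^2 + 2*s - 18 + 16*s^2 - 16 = 0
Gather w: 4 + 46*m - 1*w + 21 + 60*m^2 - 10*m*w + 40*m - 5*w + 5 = 60*m^2 + 86*m + w*(-10*m - 6) + 30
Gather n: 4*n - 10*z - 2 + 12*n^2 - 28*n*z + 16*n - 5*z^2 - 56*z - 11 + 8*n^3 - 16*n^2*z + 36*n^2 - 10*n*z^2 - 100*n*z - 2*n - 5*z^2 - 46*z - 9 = 8*n^3 + n^2*(48 - 16*z) + n*(-10*z^2 - 128*z + 18) - 10*z^2 - 112*z - 22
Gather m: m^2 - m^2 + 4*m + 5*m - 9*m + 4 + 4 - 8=0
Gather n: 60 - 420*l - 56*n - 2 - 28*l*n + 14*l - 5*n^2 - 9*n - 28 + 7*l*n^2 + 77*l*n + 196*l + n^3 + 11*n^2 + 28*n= -210*l + n^3 + n^2*(7*l + 6) + n*(49*l - 37) + 30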